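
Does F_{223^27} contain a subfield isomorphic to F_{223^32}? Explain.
No: F_{223^32} is not a subfield of F_{223^27}

F_{p^m} embeds in F_{p^n} iff m | n. Here 32 ∤ 27 (since 27 = 0·32 + 27 with remainder 27 ≠ 0), so F_{223^32} is not a subfield of F_{223^27}. Equivalently: if it were, the tower law would give 32 = [F_{223^32}:F_223] dividing [F_{223^27}:F_223] = 27, contradiction.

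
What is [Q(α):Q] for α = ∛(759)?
[Q(α):Q] = 3

The minimal polynomial of α is x^3 - 759, irreducible over Q since 759 is not a perfect cube (so x^3 - 759 has no rational root). Hence [Q(α):Q] = deg(m_α) = 3.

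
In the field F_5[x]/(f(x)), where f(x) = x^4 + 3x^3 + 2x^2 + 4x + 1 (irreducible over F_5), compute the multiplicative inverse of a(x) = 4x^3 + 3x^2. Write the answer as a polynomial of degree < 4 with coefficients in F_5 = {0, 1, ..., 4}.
a(x)^(-1) ≡ 2x^3 + 3x^2 + 2x + 4 (mod f(x))

Since f is irreducible over F_5, F_5[x]/(f) is a field and a(x) ≠ 0 has an inverse. Apply the extended Euclidean algorithm to f(x) and a(x) in F_5[x]: f(x) = (4x + 4)·a(x) + (4x + 1);  a(x) = (x^2 + 3x + 3)·(4x + 1) + (2). The last nonzero remainder is the constant 2 = gcd(f, a) in F_5. Back-substituting through the division chain expresses 2 = s(x)·a(x) + t(x)·f(x) with s(x) ≡ 4x^3 + x^2 + 4x + 3 (mod f), so (4x^3 + x^2 + 4x + 3)·a(x) ≡ 2 (mod f). Multiplying by 2^(-1) ≡ 3 in F_5 gives a(x)^(-1) ≡ 3·(4x^3 + x^2 + 4x + 3) ≡ 2x^3 + 3x^2 + 2x + 4 (mod f). Check: (4x^3 + 3x^2)·(2x^3 + 3x^2 + 2x + 4) = 3x^6 + 3x^5 + 2x^4 + 2x^3 + 2x^2 ≡ 1 (mod x^4 + 3x^3 + 2x^2 + 4x + 1).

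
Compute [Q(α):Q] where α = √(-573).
[Q(α):Q] = 2

[Q(α):Q] equals the degree of the minimal polynomial of α. Here α^2 = -573 and x^2 + 573 is irreducible (d = -573 is squarefree, ≠ 1, hence not a square), so deg(m_α) = 2. Thus [Q(α):Q] = 2.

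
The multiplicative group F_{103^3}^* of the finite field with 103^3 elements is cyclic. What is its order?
|F_{103^3}^*| = 1092726

F_{103^3} has 103^3 = 1092727 elements; its multiplicative group consists of all nonzero elements, so |F_{103^3}^*| = 1092727 - 1 = 1092726. (It is cyclic since any finite subgroup of the multiplicative group of a field is cyclic.)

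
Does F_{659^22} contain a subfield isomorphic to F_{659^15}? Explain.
No: F_{659^15} is not a subfield of F_{659^22}

F_{p^m} embeds in F_{p^n} iff m | n. Here 15 ∤ 22 (since 22 = 1·15 + 7 with remainder 7 ≠ 0), so F_{659^15} is not a subfield of F_{659^22}. Equivalently: if it were, the tower law would give 15 = [F_{659^15}:F_659] dividing [F_{659^22}:F_659] = 22, contradiction.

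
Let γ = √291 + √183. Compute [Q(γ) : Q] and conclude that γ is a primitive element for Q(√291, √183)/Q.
[Q(γ) : Q] = 4 (equivalently, Q(γ) = Q(√291, √183))

Obviously Q(γ) ⊆ Q(√291, √183), and [Q(√291, √183):Q] = 4 (since 291, 183 are distinct squarefree integers > 1 with 53253 not a perfect square). To show equality we compute the minimal polynomial of γ. From γ = √291 + √183: γ^2 = 291 + 2√(53253) + 183 = 474 + 2√(53253), so γ^2 - 474 = 2√(53253); squaring, (γ^2 - 474)^2 = 4·53253, i.e. γ^4 - 948γ^2 + 224676 - 213012 = 0, i.e. γ^4 - 948γ^2 + 11664 = 0. So γ is a root of x^4 - 948x^2 + 11664. This polynomial is irreducible over Q: it has no rational root (each ±√291 ± √183 is irrational), and any factorization into two quadratics over Q would force √(53253) ∈ Q (pairing opposite roots) or √291, √183 ∈ Q (other pairings), all impossible. Hence [Q(γ):Q] = 4 = [Q(√291, √183):Q], so Q(γ) = Q(√291, √183).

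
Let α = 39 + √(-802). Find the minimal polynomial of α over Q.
m_α(x) = x^2 - 78x + 2323

From α - 39 = √(-802), squaring gives (α - 39)^2 = -802, i.e. α^2 - 78α + 1521 = -802, so α^2 - 78α + 2323 = 0. The discriminant of x^2 - 78x + 2323 is (-78)^2 - 4·(2323) = 6084 - 9292 = -3208, and 4·(-802) is not a perfect square in Q since -802 is squarefree and ≠ 1. Hence x^2 - 78x + 2323 is irreducible over Q and is the minimal polynomial of α.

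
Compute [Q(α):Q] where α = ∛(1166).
[Q(α):Q] = 3

The minimal polynomial of α is x^3 - 1166, irreducible over Q since 1166 is not a perfect cube (so x^3 - 1166 has no rational root). Hence [Q(α):Q] = deg(m_α) = 3.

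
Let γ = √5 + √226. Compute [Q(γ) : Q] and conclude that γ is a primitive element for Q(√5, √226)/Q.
[Q(γ) : Q] = 4 (equivalently, Q(γ) = Q(√5, √226))

Obviously Q(γ) ⊆ Q(√5, √226), and [Q(√5, √226):Q] = 4 (since 5, 226 are distinct squarefree integers > 1 with 1130 not a perfect square). To show equality we compute the minimal polynomial of γ. From γ = √5 + √226: γ^2 = 5 + 2√(1130) + 226 = 231 + 2√(1130), so γ^2 - 231 = 2√(1130); squaring, (γ^2 - 231)^2 = 4·1130, i.e. γ^4 - 462γ^2 + 53361 - 4520 = 0, i.e. γ^4 - 462γ^2 + 48841 = 0. So γ is a root of x^4 - 462x^2 + 48841. This polynomial is irreducible over Q: it has no rational root (each ±√5 ± √226 is irrational), and any factorization into two quadratics over Q would force √(1130) ∈ Q (pairing opposite roots) or √5, √226 ∈ Q (other pairings), all impossible. Hence [Q(γ):Q] = 4 = [Q(√5, √226):Q], so Q(γ) = Q(√5, √226).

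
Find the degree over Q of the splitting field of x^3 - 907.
[K : Q] = 6

The roots of x^3 - 907 are ∛907, ω∛907, ω^2∛907 where ω = e^(2πi/3) is a primitive cube root of unity, so K = Q(∛907, ω). Now [Q(∛907):Q] = 3 (since 907 is not a perfect cube, x^3 - 907 is irreducible) and [Q(ω):Q] = 2. Both 2 and 3 divide [K:Q], and [K:Q] ≤ 3·2 = 6, so [K:Q] = 6. (Equivalently: Q(∛907) ⊂ R but ω ∉ R, so [K : Q(∛907)] = 2.)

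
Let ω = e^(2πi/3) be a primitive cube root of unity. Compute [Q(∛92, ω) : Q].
[Q(∛92, ω) : Q] = 6

[Q(∛92):Q] = 3 (min poly x^3 - 92, irreducible since 92 is not a perfect cube). [Q(ω):Q] = 2 (min poly x^2 + x + 1). Since Q(∛92) ⊂ R and ω ∉ R, we have ω ∉ Q(∛92), so x^2 + x + 1 remains irreducible over Q(∛92) and [Q(∛92, ω) : Q(∛92)] = 2. By the tower law, [Q(∛92, ω) : Q] = 3 · 2 = 6. (In fact Q(∛92, ω) is the splitting field of x^3 - 92 over Q.)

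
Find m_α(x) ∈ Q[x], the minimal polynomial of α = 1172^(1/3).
m_α(x) = x^3 - 1172

α satisfies α^3 = 1172, so x^3 - 1172 annihilates α. By the rational root test, a rational root p/q (in lowest terms) of x^3 - 1172 would satisfy p^3 = 1172 q^3, forcing q = 1 and p^3 = 1172; but 1172 is not a perfect cube, contradiction. A monic cubic over Q with no rational root is irreducible (any nontrivial factorization would include a linear factor). Hence x^3 - 1172 is the minimal polynomial of α, and in particular [Q(α):Q] = 3.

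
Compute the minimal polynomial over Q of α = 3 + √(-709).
m_α(x) = x^2 - 6x + 718

From α - 3 = √(-709), squaring gives (α - 3)^2 = -709, i.e. α^2 - 6α + 9 = -709, so α^2 - 6α + 718 = 0. The discriminant of x^2 - 6x + 718 is (-6)^2 - 4·(718) = 36 - 2872 = -2836, and 4·(-709) is not a perfect square in Q since -709 is squarefree and ≠ 1. Hence x^2 - 6x + 718 is irreducible over Q and is the minimal polynomial of α.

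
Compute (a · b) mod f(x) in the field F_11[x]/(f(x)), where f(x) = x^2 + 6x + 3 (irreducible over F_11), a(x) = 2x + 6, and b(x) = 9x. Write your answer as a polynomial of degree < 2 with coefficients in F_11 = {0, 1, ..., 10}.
a · b ≡ x + 1 (mod f(x))

Multiply in F_11[x]: a(x)·b(x) = (2x + 6)·(9x) = 7x^2 + 10x. This has degree ≥ 2, so divide by f(x) over F_11: 7x^2 + 10x = (7)·(x^2 + 6x + 3) + (x + 1). Hence a·b ≡ x + 1 (mod f). (F_11[x]/(f) is a field with 11^2 = 121 elements since f is irreducible of degree 2.)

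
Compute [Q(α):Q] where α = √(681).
[Q(α):Q] = 2

[Q(α):Q] equals the degree of the minimal polynomial of α. Here α^2 = 681 and x^2 - 681 is irreducible (d = 681 is squarefree, ≠ 1, hence not a square), so deg(m_α) = 2. Thus [Q(α):Q] = 2.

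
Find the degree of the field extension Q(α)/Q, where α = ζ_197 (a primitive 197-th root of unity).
[Q(α):Q] = 196

The minimal polynomial of ζ_197 over Q is the 197-th cyclotomic polynomial Φ_197(x), which is irreducible over Q and has degree φ(197) = 196. Hence [Q(α):Q] = φ(197) = 196.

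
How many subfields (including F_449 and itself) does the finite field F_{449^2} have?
F_{449^2} has 2 subfields

The subfields of F_{p^n} are exactly the fields F_{p^d} for d | n (each is the fixed field of the unique index-d subgroup of Gal(F_{p^n}/F_p) ≅ Z/nZ). The divisors of n = 2 are {1, 2}, giving 2 subfields: F_{449^1}, F_{449^2}.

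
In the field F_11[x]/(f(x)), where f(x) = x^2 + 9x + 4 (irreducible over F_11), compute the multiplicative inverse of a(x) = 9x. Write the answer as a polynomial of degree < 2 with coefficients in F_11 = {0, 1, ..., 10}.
a(x)^(-1) ≡ 7x + 8 (mod f(x))

Since f is irreducible over F_11, F_11[x]/(f) is a field and a(x) ≠ 0 has an inverse. Apply the extended Euclidean algorithm to f(x) and a(x) in F_11[x]: f(x) = (5x + 1)·a(x) + (4). The last nonzero remainder is the constant 4 = gcd(f, a) in F_11. Back-substituting through the division chain expresses 4 = s(x)·a(x) + t(x)·f(x) with s(x) ≡ 6x + 10 (mod f), so (6x + 10)·a(x) ≡ 4 (mod f). Multiplying by 4^(-1) ≡ 3 in F_11 gives a(x)^(-1) ≡ 3·(6x + 10) ≡ 7x + 8 (mod f). Check: (9x)·(7x + 8) = 8x^2 + 6x ≡ 1 (mod x^2 + 9x + 4).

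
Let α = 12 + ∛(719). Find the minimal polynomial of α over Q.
m_α(x) = x^3 - 36x^2 + 432x - 2447

Set β = α - 12 = ∛(719), so β^3 = 719. Then (α - 12)^3 - 719 = 0, i.e. α is a root of g(x) = (x - 12)^3 - 719 = x^3 - 36x^2 + 432x - 2447. Since g(x) = h(x - 12) where h(x) = x^3 - 719, and h is irreducible over Q (because 719 is not a perfect cube, so h has no rational root, and a monic cubic with no rational root is irreducible), g is also irreducible (irreducibility is preserved under the substitution x → x - 12). Hence m_α(x) = x^3 - 36x^2 + 432x - 2447.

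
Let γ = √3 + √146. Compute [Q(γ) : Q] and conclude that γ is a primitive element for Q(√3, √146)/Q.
[Q(γ) : Q] = 4 (equivalently, Q(γ) = Q(√3, √146))

Obviously Q(γ) ⊆ Q(√3, √146), and [Q(√3, √146):Q] = 4 (since 3, 146 are distinct squarefree integers > 1 with 438 not a perfect square). To show equality we compute the minimal polynomial of γ. From γ = √3 + √146: γ^2 = 3 + 2√(438) + 146 = 149 + 2√(438), so γ^2 - 149 = 2√(438); squaring, (γ^2 - 149)^2 = 4·438, i.e. γ^4 - 298γ^2 + 22201 - 1752 = 0, i.e. γ^4 - 298γ^2 + 20449 = 0. So γ is a root of x^4 - 298x^2 + 20449. This polynomial is irreducible over Q: it has no rational root (each ±√3 ± √146 is irrational), and any factorization into two quadratics over Q would force √(438) ∈ Q (pairing opposite roots) or √3, √146 ∈ Q (other pairings), all impossible. Hence [Q(γ):Q] = 4 = [Q(√3, √146):Q], so Q(γ) = Q(√3, √146).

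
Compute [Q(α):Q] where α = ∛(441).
[Q(α):Q] = 3

The minimal polynomial of α is x^3 - 441, irreducible over Q since 441 is not a perfect cube (so x^3 - 441 has no rational root). Hence [Q(α):Q] = deg(m_α) = 3.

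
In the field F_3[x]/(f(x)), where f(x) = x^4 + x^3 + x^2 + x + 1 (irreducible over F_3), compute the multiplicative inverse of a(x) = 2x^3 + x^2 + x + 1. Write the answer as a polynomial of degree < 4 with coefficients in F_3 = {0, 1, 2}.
a(x)^(-1) ≡ 2x^3 + x^2 + 2x + 1 (mod f(x))

Since f is irreducible over F_3, F_3[x]/(f) is a field and a(x) ≠ 0 has an inverse. Apply the extended Euclidean algorithm to f(x) and a(x) in F_3[x]: f(x) = (2x + 1)·a(x) + (x^2 + x);  a(x) = (2x + 2)·(x^2 + x) + (2x + 1);  (x^2 + x) = (2x + 1)·(2x + 1) + (2). The last nonzero remainder is the constant 2 = gcd(f, a) in F_3. Back-substituting through the division chain expresses 2 = s(x)·a(x) + t(x)·f(x) with s(x) ≡ x^3 + 2x^2 + x + 2 (mod f), so (x^3 + 2x^2 + x + 2)·a(x) ≡ 2 (mod f). Multiplying by 2^(-1) ≡ 2 in F_3 gives a(x)^(-1) ≡ 2·(x^3 + 2x^2 + x + 2) ≡ 2x^3 + x^2 + 2x + 1 (mod f). Check: (2x^3 + x^2 + x + 1)·(2x^3 + x^2 + 2x + 1) = x^6 + x^5 + x^4 + x^3 + x^2 + 1 ≡ 1 (mod x^4 + x^3 + x^2 + x + 1).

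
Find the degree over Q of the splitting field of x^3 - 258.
[K : Q] = 6

The roots of x^3 - 258 are ∛258, ω∛258, ω^2∛258 where ω = e^(2πi/3) is a primitive cube root of unity, so K = Q(∛258, ω). Now [Q(∛258):Q] = 3 (since 258 is not a perfect cube, x^3 - 258 is irreducible) and [Q(ω):Q] = 2. Both 2 and 3 divide [K:Q], and [K:Q] ≤ 3·2 = 6, so [K:Q] = 6. (Equivalently: Q(∛258) ⊂ R but ω ∉ R, so [K : Q(∛258)] = 2.)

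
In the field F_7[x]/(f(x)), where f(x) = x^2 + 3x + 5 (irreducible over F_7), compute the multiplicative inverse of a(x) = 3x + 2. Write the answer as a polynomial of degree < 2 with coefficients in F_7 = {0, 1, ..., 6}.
a(x)^(-1) ≡ 6x (mod f(x))

Since f is irreducible over F_7, F_7[x]/(f) is a field and a(x) ≠ 0 has an inverse. Apply the extended Euclidean algorithm to f(x) and a(x) in F_7[x]: f(x) = (5x)·a(x) + (5). The last nonzero remainder is the constant 5 = gcd(f, a) in F_7. Back-substituting through the division chain expresses 5 = s(x)·a(x) + t(x)·f(x) with s(x) ≡ 2x (mod f), so (2x)·a(x) ≡ 5 (mod f). Multiplying by 5^(-1) ≡ 3 in F_7 gives a(x)^(-1) ≡ 3·(2x) ≡ 6x (mod f). Check: (3x + 2)·(6x) = 4x^2 + 5x ≡ 1 (mod x^2 + 3x + 5).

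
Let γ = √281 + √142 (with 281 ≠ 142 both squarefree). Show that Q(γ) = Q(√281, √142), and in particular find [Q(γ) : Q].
[Q(γ) : Q] = 4 (equivalently, Q(γ) = Q(√281, √142))

Obviously Q(γ) ⊆ Q(√281, √142), and [Q(√281, √142):Q] = 4 (since 281, 142 are distinct squarefree integers > 1 with 39902 not a perfect square). To show equality we compute the minimal polynomial of γ. From γ = √281 + √142: γ^2 = 281 + 2√(39902) + 142 = 423 + 2√(39902), so γ^2 - 423 = 2√(39902); squaring, (γ^2 - 423)^2 = 4·39902, i.e. γ^4 - 846γ^2 + 178929 - 159608 = 0, i.e. γ^4 - 846γ^2 + 19321 = 0. So γ is a root of x^4 - 846x^2 + 19321. This polynomial is irreducible over Q: it has no rational root (each ±√281 ± √142 is irrational), and any factorization into two quadratics over Q would force √(39902) ∈ Q (pairing opposite roots) or √281, √142 ∈ Q (other pairings), all impossible. Hence [Q(γ):Q] = 4 = [Q(√281, √142):Q], so Q(γ) = Q(√281, √142).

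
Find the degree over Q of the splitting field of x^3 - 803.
[K : Q] = 6

The roots of x^3 - 803 are ∛803, ω∛803, ω^2∛803 where ω = e^(2πi/3) is a primitive cube root of unity, so K = Q(∛803, ω). Now [Q(∛803):Q] = 3 (since 803 is not a perfect cube, x^3 - 803 is irreducible) and [Q(ω):Q] = 2. Both 2 and 3 divide [K:Q], and [K:Q] ≤ 3·2 = 6, so [K:Q] = 6. (Equivalently: Q(∛803) ⊂ R but ω ∉ R, so [K : Q(∛803)] = 2.)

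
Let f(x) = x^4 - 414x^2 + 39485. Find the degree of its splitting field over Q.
[K : Q] = 4

Solving the quadratic in x^2: x^2 = (414 ± √(414^2 - 4·39485))/2 = (414 ± √13456)/2 = (414 ± 116)/2, giving x^2 = 149 or x^2 = 265. So f(x) = (x^2 - 149)(x^2 - 265) and the roots of f are ±√149, ±√265. Hence the splitting field is K = Q(√149, √265). Since 149 and 265 are distinct squarefree integers > 1, their product 39485 is not a perfect square, so √265 ∉ Q(√149). By the tower law [K:Q] = [Q(√149,√265):Q(√149)] · [Q(√149):Q] = 2 · 2 = 4.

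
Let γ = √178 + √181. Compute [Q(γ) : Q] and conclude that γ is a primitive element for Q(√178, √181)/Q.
[Q(γ) : Q] = 4 (equivalently, Q(γ) = Q(√178, √181))

Obviously Q(γ) ⊆ Q(√178, √181), and [Q(√178, √181):Q] = 4 (since 178, 181 are distinct squarefree integers > 1 with 32218 not a perfect square). To show equality we compute the minimal polynomial of γ. From γ = √178 + √181: γ^2 = 178 + 2√(32218) + 181 = 359 + 2√(32218), so γ^2 - 359 = 2√(32218); squaring, (γ^2 - 359)^2 = 4·32218, i.e. γ^4 - 718γ^2 + 128881 - 128872 = 0, i.e. γ^4 - 718γ^2 + 9 = 0. So γ is a root of x^4 - 718x^2 + 9. This polynomial is irreducible over Q: it has no rational root (each ±√178 ± √181 is irrational), and any factorization into two quadratics over Q would force √(32218) ∈ Q (pairing opposite roots) or √178, √181 ∈ Q (other pairings), all impossible. Hence [Q(γ):Q] = 4 = [Q(√178, √181):Q], so Q(γ) = Q(√178, √181).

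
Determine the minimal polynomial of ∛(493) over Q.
m_α(x) = x^3 - 493

α satisfies α^3 = 493, so x^3 - 493 annihilates α. By the rational root test, a rational root p/q (in lowest terms) of x^3 - 493 would satisfy p^3 = 493 q^3, forcing q = 1 and p^3 = 493; but 493 is not a perfect cube, contradiction. A monic cubic over Q with no rational root is irreducible (any nontrivial factorization would include a linear factor). Hence x^3 - 493 is the minimal polynomial of α, and in particular [Q(α):Q] = 3.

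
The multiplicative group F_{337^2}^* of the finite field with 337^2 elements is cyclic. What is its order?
|F_{337^2}^*| = 113568

F_{337^2} has 337^2 = 113569 elements; its multiplicative group consists of all nonzero elements, so |F_{337^2}^*| = 113569 - 1 = 113568. (It is cyclic since any finite subgroup of the multiplicative group of a field is cyclic.)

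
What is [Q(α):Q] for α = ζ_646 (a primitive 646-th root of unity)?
[Q(α):Q] = 288

The minimal polynomial of ζ_646 over Q is the 646-th cyclotomic polynomial Φ_646(x), which is irreducible over Q and has degree φ(646) = 288. Hence [Q(α):Q] = φ(646) = 288.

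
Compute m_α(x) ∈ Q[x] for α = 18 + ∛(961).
m_α(x) = x^3 - 54x^2 + 972x - 6793

Set β = α - 18 = ∛(961), so β^3 = 961. Then (α - 18)^3 - 961 = 0, i.e. α is a root of g(x) = (x - 18)^3 - 961 = x^3 - 54x^2 + 972x - 6793. Since g(x) = h(x - 18) where h(x) = x^3 - 961, and h is irreducible over Q (because 961 is not a perfect cube, so h has no rational root, and a monic cubic with no rational root is irreducible), g is also irreducible (irreducibility is preserved under the substitution x → x - 18). Hence m_α(x) = x^3 - 54x^2 + 972x - 6793.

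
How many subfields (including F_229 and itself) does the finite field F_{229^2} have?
F_{229^2} has 2 subfields

The subfields of F_{p^n} are exactly the fields F_{p^d} for d | n (each is the fixed field of the unique index-d subgroup of Gal(F_{p^n}/F_p) ≅ Z/nZ). The divisors of n = 2 are {1, 2}, giving 2 subfields: F_{229^1}, F_{229^2}.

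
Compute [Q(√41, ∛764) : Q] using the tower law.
[Q(√41, ∛764) : Q] = 6

Let L = Q(√41, ∛764). Since Q(√41) ⊂ L and [Q(√41):Q] = 2, the tower law gives 2 | [L:Q]. Likewise Q(∛764) ⊂ L with [Q(∛764):Q] = 3 (because 764 is not a perfect cube), so 3 | [L:Q]. As gcd(2,3) = 1, [L:Q] is divisible by 6. Conversely L is generated over Q by √41 and ∛764, so [L:Q] ≤ 2·3 = 6. Therefore [Q(√41, ∛764) : Q] = 6.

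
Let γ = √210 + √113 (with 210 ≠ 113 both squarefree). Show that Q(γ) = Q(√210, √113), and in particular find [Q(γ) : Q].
[Q(γ) : Q] = 4 (equivalently, Q(γ) = Q(√210, √113))

Obviously Q(γ) ⊆ Q(√210, √113), and [Q(√210, √113):Q] = 4 (since 210, 113 are distinct squarefree integers > 1 with 23730 not a perfect square). To show equality we compute the minimal polynomial of γ. From γ = √210 + √113: γ^2 = 210 + 2√(23730) + 113 = 323 + 2√(23730), so γ^2 - 323 = 2√(23730); squaring, (γ^2 - 323)^2 = 4·23730, i.e. γ^4 - 646γ^2 + 104329 - 94920 = 0, i.e. γ^4 - 646γ^2 + 9409 = 0. So γ is a root of x^4 - 646x^2 + 9409. This polynomial is irreducible over Q: it has no rational root (each ±√210 ± √113 is irrational), and any factorization into two quadratics over Q would force √(23730) ∈ Q (pairing opposite roots) or √210, √113 ∈ Q (other pairings), all impossible. Hence [Q(γ):Q] = 4 = [Q(√210, √113):Q], so Q(γ) = Q(√210, √113).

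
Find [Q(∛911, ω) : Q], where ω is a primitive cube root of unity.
[Q(∛911, ω) : Q] = 6

[Q(∛911):Q] = 3 (min poly x^3 - 911, irreducible since 911 is not a perfect cube). [Q(ω):Q] = 2 (min poly x^2 + x + 1). Since Q(∛911) ⊂ R and ω ∉ R, we have ω ∉ Q(∛911), so x^2 + x + 1 remains irreducible over Q(∛911) and [Q(∛911, ω) : Q(∛911)] = 2. By the tower law, [Q(∛911, ω) : Q] = 3 · 2 = 6. (In fact Q(∛911, ω) is the splitting field of x^3 - 911 over Q.)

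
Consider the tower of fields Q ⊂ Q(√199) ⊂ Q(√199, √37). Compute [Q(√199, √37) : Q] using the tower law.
[Q(√199, √37) : Q] = 4

[Q(√199):Q] = 2 (min poly x^2 - 199, irreducible since 199 is squarefree > 1). For the top step, suppose √37 ∈ Q(√199), say √37 = c + d√199 with c, d ∈ Q. Squaring: 37 = c^2 + 199d^2 + 2cd√199. Since √199 ∉ Q this forces 2cd = 0. If d = 0 then √37 = c ∈ Q, contradicting 37 squarefree > 1. If c = 0 then 37 = 199d^2, so 199·37 = (199d)^2 is a perfect square in Q — but 199·37 = 7363 is not a perfect square (since 199 and 37 are distinct squarefree integers). Contradiction. Hence √37 ∉ Q(√199), so x^2 - 37 stays irreducible over Q(√199) and [Q(√199, √37) : Q(√199)] = 2. By the tower law, [Q(√199, √37) : Q] = 2 · 2 = 4.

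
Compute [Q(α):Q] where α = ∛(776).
[Q(α):Q] = 3

The minimal polynomial of α is x^3 - 776, irreducible over Q since 776 is not a perfect cube (so x^3 - 776 has no rational root). Hence [Q(α):Q] = deg(m_α) = 3.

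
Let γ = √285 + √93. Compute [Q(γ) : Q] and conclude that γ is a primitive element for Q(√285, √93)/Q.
[Q(γ) : Q] = 4 (equivalently, Q(γ) = Q(√285, √93))

Obviously Q(γ) ⊆ Q(√285, √93), and [Q(√285, √93):Q] = 4 (since 285, 93 are distinct squarefree integers > 1 with 26505 not a perfect square). To show equality we compute the minimal polynomial of γ. From γ = √285 + √93: γ^2 = 285 + 2√(26505) + 93 = 378 + 2√(26505), so γ^2 - 378 = 2√(26505); squaring, (γ^2 - 378)^2 = 4·26505, i.e. γ^4 - 756γ^2 + 142884 - 106020 = 0, i.e. γ^4 - 756γ^2 + 36864 = 0. So γ is a root of x^4 - 756x^2 + 36864. This polynomial is irreducible over Q: it has no rational root (each ±√285 ± √93 is irrational), and any factorization into two quadratics over Q would force √(26505) ∈ Q (pairing opposite roots) or √285, √93 ∈ Q (other pairings), all impossible. Hence [Q(γ):Q] = 4 = [Q(√285, √93):Q], so Q(γ) = Q(√285, √93).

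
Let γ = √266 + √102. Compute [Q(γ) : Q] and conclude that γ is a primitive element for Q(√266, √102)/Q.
[Q(γ) : Q] = 4 (equivalently, Q(γ) = Q(√266, √102))

Obviously Q(γ) ⊆ Q(√266, √102), and [Q(√266, √102):Q] = 4 (since 266, 102 are distinct squarefree integers > 1 with 27132 not a perfect square). To show equality we compute the minimal polynomial of γ. From γ = √266 + √102: γ^2 = 266 + 2√(27132) + 102 = 368 + 2√(27132), so γ^2 - 368 = 2√(27132); squaring, (γ^2 - 368)^2 = 4·27132, i.e. γ^4 - 736γ^2 + 135424 - 108528 = 0, i.e. γ^4 - 736γ^2 + 26896 = 0. So γ is a root of x^4 - 736x^2 + 26896. This polynomial is irreducible over Q: it has no rational root (each ±√266 ± √102 is irrational), and any factorization into two quadratics over Q would force √(27132) ∈ Q (pairing opposite roots) or √266, √102 ∈ Q (other pairings), all impossible. Hence [Q(γ):Q] = 4 = [Q(√266, √102):Q], so Q(γ) = Q(√266, √102).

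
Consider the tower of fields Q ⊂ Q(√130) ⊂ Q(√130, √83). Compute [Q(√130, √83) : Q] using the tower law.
[Q(√130, √83) : Q] = 4

[Q(√130):Q] = 2 (min poly x^2 - 130, irreducible since 130 is squarefree > 1). For the top step, suppose √83 ∈ Q(√130), say √83 = c + d√130 with c, d ∈ Q. Squaring: 83 = c^2 + 130d^2 + 2cd√130. Since √130 ∉ Q this forces 2cd = 0. If d = 0 then √83 = c ∈ Q, contradicting 83 squarefree > 1. If c = 0 then 83 = 130d^2, so 130·83 = (130d)^2 is a perfect square in Q — but 130·83 = 10790 is not a perfect square (since 130 and 83 are distinct squarefree integers). Contradiction. Hence √83 ∉ Q(√130), so x^2 - 83 stays irreducible over Q(√130) and [Q(√130, √83) : Q(√130)] = 2. By the tower law, [Q(√130, √83) : Q] = 2 · 2 = 4.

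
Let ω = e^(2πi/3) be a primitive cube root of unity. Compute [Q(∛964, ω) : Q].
[Q(∛964, ω) : Q] = 6

[Q(∛964):Q] = 3 (min poly x^3 - 964, irreducible since 964 is not a perfect cube). [Q(ω):Q] = 2 (min poly x^2 + x + 1). Since Q(∛964) ⊂ R and ω ∉ R, we have ω ∉ Q(∛964), so x^2 + x + 1 remains irreducible over Q(∛964) and [Q(∛964, ω) : Q(∛964)] = 2. By the tower law, [Q(∛964, ω) : Q] = 3 · 2 = 6. (In fact Q(∛964, ω) is the splitting field of x^3 - 964 over Q.)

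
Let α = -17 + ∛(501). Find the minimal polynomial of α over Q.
m_α(x) = x^3 + 51x^2 + 867x + 4412

Set β = α + 17 = ∛(501), so β^3 = 501. Then (α + 17)^3 - 501 = 0, i.e. α is a root of g(x) = (x + 17)^3 - 501 = x^3 + 51x^2 + 867x + 4412. Since g(x) = h(x + 17) where h(x) = x^3 - 501, and h is irreducible over Q (because 501 is not a perfect cube, so h has no rational root, and a monic cubic with no rational root is irreducible), g is also irreducible (irreducibility is preserved under the substitution x → x + 17). Hence m_α(x) = x^3 + 51x^2 + 867x + 4412.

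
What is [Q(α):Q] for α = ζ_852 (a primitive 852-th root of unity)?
[Q(α):Q] = 280

The minimal polynomial of ζ_852 over Q is the 852-th cyclotomic polynomial Φ_852(x), which is irreducible over Q and has degree φ(852) = 280. Hence [Q(α):Q] = φ(852) = 280.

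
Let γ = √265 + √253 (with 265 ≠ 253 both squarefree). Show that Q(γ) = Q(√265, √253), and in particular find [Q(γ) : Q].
[Q(γ) : Q] = 4 (equivalently, Q(γ) = Q(√265, √253))

Obviously Q(γ) ⊆ Q(√265, √253), and [Q(√265, √253):Q] = 4 (since 265, 253 are distinct squarefree integers > 1 with 67045 not a perfect square). To show equality we compute the minimal polynomial of γ. From γ = √265 + √253: γ^2 = 265 + 2√(67045) + 253 = 518 + 2√(67045), so γ^2 - 518 = 2√(67045); squaring, (γ^2 - 518)^2 = 4·67045, i.e. γ^4 - 1036γ^2 + 268324 - 268180 = 0, i.e. γ^4 - 1036γ^2 + 144 = 0. So γ is a root of x^4 - 1036x^2 + 144. This polynomial is irreducible over Q: it has no rational root (each ±√265 ± √253 is irrational), and any factorization into two quadratics over Q would force √(67045) ∈ Q (pairing opposite roots) or √265, √253 ∈ Q (other pairings), all impossible. Hence [Q(γ):Q] = 4 = [Q(√265, √253):Q], so Q(γ) = Q(√265, √253).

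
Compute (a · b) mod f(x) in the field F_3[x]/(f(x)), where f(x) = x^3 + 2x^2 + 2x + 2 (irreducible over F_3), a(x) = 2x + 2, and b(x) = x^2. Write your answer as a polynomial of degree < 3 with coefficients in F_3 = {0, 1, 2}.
a · b ≡ x^2 + 2x + 2 (mod f(x))

Multiply in F_3[x]: a(x)·b(x) = (2x + 2)·(x^2) = 2x^3 + 2x^2. This has degree ≥ 3, so divide by f(x) over F_3: 2x^3 + 2x^2 = (2)·(x^3 + 2x^2 + 2x + 2) + (x^2 + 2x + 2). Hence a·b ≡ x^2 + 2x + 2 (mod f). (F_3[x]/(f) is a field with 3^3 = 27 elements since f is irreducible of degree 3.)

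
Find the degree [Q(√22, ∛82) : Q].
[Q(√22, ∛82) : Q] = 6

Let L = Q(√22, ∛82). Since Q(√22) ⊂ L and [Q(√22):Q] = 2, the tower law gives 2 | [L:Q]. Likewise Q(∛82) ⊂ L with [Q(∛82):Q] = 3 (because 82 is not a perfect cube), so 3 | [L:Q]. As gcd(2,3) = 1, [L:Q] is divisible by 6. Conversely L is generated over Q by √22 and ∛82, so [L:Q] ≤ 2·3 = 6. Therefore [Q(√22, ∛82) : Q] = 6.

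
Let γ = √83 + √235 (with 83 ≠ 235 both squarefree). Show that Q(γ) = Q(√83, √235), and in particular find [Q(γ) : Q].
[Q(γ) : Q] = 4 (equivalently, Q(γ) = Q(√83, √235))

Obviously Q(γ) ⊆ Q(√83, √235), and [Q(√83, √235):Q] = 4 (since 83, 235 are distinct squarefree integers > 1 with 19505 not a perfect square). To show equality we compute the minimal polynomial of γ. From γ = √83 + √235: γ^2 = 83 + 2√(19505) + 235 = 318 + 2√(19505), so γ^2 - 318 = 2√(19505); squaring, (γ^2 - 318)^2 = 4·19505, i.e. γ^4 - 636γ^2 + 101124 - 78020 = 0, i.e. γ^4 - 636γ^2 + 23104 = 0. So γ is a root of x^4 - 636x^2 + 23104. This polynomial is irreducible over Q: it has no rational root (each ±√83 ± √235 is irrational), and any factorization into two quadratics over Q would force √(19505) ∈ Q (pairing opposite roots) or √83, √235 ∈ Q (other pairings), all impossible. Hence [Q(γ):Q] = 4 = [Q(√83, √235):Q], so Q(γ) = Q(√83, √235).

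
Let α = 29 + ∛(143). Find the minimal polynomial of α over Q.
m_α(x) = x^3 - 87x^2 + 2523x - 24532

Set β = α - 29 = ∛(143), so β^3 = 143. Then (α - 29)^3 - 143 = 0, i.e. α is a root of g(x) = (x - 29)^3 - 143 = x^3 - 87x^2 + 2523x - 24532. Since g(x) = h(x - 29) where h(x) = x^3 - 143, and h is irreducible over Q (because 143 is not a perfect cube, so h has no rational root, and a monic cubic with no rational root is irreducible), g is also irreducible (irreducibility is preserved under the substitution x → x - 29). Hence m_α(x) = x^3 - 87x^2 + 2523x - 24532.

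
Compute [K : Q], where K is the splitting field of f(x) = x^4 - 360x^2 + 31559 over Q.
[K : Q] = 4

Solving the quadratic in x^2: x^2 = (360 ± √(360^2 - 4·31559))/2 = (360 ± √3364)/2 = (360 ± 58)/2, giving x^2 = 209 or x^2 = 151. So f(x) = (x^2 - 209)(x^2 - 151) and the roots of f are ±√209, ±√151. Hence the splitting field is K = Q(√209, √151). Since 209 and 151 are distinct squarefree integers > 1, their product 31559 is not a perfect square, so √151 ∉ Q(√209). By the tower law [K:Q] = [Q(√209,√151):Q(√209)] · [Q(√209):Q] = 2 · 2 = 4.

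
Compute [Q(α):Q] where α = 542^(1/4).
[Q(α):Q] = 4

α is a root of x^4 - 542. By Eisenstein's criterion at the prime p = 2 (which divides the constant term 542 but p^2 = 4 does not, since 542 is squarefree), x^4 - 542 is irreducible over Q. Hence [Q(α):Q] = 4.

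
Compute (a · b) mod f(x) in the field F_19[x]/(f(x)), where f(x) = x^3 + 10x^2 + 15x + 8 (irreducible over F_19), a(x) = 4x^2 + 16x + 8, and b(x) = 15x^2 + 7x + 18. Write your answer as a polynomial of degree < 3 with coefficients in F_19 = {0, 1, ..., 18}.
a · b ≡ 7x^2 + 18x + 7 (mod f(x))

Multiply in F_19[x]: a(x)·b(x) = (4x^2 + 16x + 8)·(15x^2 + 7x + 18) = 3x^4 + 2x^3 + 2x + 11. This has degree ≥ 3, so divide by f(x) over F_19: 3x^4 + 2x^3 + 2x + 11 = (3x + 10)·(x^3 + 10x^2 + 15x + 8) + (7x^2 + 18x + 7). Hence a·b ≡ 7x^2 + 18x + 7 (mod f). (F_19[x]/(f) is a field with 19^3 = 6859 elements since f is irreducible of degree 3.)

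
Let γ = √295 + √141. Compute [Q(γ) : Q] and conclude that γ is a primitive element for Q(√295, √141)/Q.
[Q(γ) : Q] = 4 (equivalently, Q(γ) = Q(√295, √141))

Obviously Q(γ) ⊆ Q(√295, √141), and [Q(√295, √141):Q] = 4 (since 295, 141 are distinct squarefree integers > 1 with 41595 not a perfect square). To show equality we compute the minimal polynomial of γ. From γ = √295 + √141: γ^2 = 295 + 2√(41595) + 141 = 436 + 2√(41595), so γ^2 - 436 = 2√(41595); squaring, (γ^2 - 436)^2 = 4·41595, i.e. γ^4 - 872γ^2 + 190096 - 166380 = 0, i.e. γ^4 - 872γ^2 + 23716 = 0. So γ is a root of x^4 - 872x^2 + 23716. This polynomial is irreducible over Q: it has no rational root (each ±√295 ± √141 is irrational), and any factorization into two quadratics over Q would force √(41595) ∈ Q (pairing opposite roots) or √295, √141 ∈ Q (other pairings), all impossible. Hence [Q(γ):Q] = 4 = [Q(√295, √141):Q], so Q(γ) = Q(√295, √141).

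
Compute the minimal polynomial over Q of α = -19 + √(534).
m_α(x) = x^2 + 38x - 173

From α + 19 = √(534), squaring gives (α + 19)^2 = 534, i.e. α^2 + 38α + 361 = 534, so α^2 + 38α - 173 = 0. The discriminant of x^2 + 38x - 173 is (38)^2 - 4·(-173) = 1444 + 692 = 2136, and 4·(534) is not a perfect square in Q since 534 is squarefree and ≠ 1. Hence x^2 + 38x - 173 is irreducible over Q and is the minimal polynomial of α.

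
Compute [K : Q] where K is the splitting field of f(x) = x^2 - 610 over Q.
[K : Q] = 2

f(x) = x^2 - 610 factors as (x - √610)(x + √610). The splitting field is K = Q(√610). Since 610 is squarefree and > 1, it is not a perfect square, so x^2 - 610 is irreducible over Q and [Q(√610) : Q] = 2. Hence [K : Q] = 2.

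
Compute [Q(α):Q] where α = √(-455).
[Q(α):Q] = 2

[Q(α):Q] equals the degree of the minimal polynomial of α. Here α^2 = -455 and x^2 + 455 is irreducible (d = -455 is squarefree, ≠ 1, hence not a square), so deg(m_α) = 2. Thus [Q(α):Q] = 2.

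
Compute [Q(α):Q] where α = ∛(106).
[Q(α):Q] = 3

The minimal polynomial of α is x^3 - 106, irreducible over Q since 106 is not a perfect cube (so x^3 - 106 has no rational root). Hence [Q(α):Q] = deg(m_α) = 3.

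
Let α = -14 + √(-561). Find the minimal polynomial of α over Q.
m_α(x) = x^2 + 28x + 757

From α + 14 = √(-561), squaring gives (α + 14)^2 = -561, i.e. α^2 + 28α + 196 = -561, so α^2 + 28α + 757 = 0. The discriminant of x^2 + 28x + 757 is (28)^2 - 4·(757) = 784 - 3028 = -2244, and 4·(-561) is not a perfect square in Q since -561 is squarefree and ≠ 1. Hence x^2 + 28x + 757 is irreducible over Q and is the minimal polynomial of α.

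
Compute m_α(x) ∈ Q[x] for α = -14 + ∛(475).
m_α(x) = x^3 + 42x^2 + 588x + 2269

Set β = α + 14 = ∛(475), so β^3 = 475. Then (α + 14)^3 - 475 = 0, i.e. α is a root of g(x) = (x + 14)^3 - 475 = x^3 + 42x^2 + 588x + 2269. Since g(x) = h(x + 14) where h(x) = x^3 - 475, and h is irreducible over Q (because 475 is not a perfect cube, so h has no rational root, and a monic cubic with no rational root is irreducible), g is also irreducible (irreducibility is preserved under the substitution x → x + 14). Hence m_α(x) = x^3 + 42x^2 + 588x + 2269.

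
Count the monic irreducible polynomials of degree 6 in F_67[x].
There are 15076346164 monic irreducible polynomials of degree 6 over F_67

Each element of F_{67^6} that lies in no proper subfield is a root of exactly one monic irreducible of degree 6 over F_67, and each such polynomial has 6 distinct roots in F_{67^6}. By Möbius inversion the count is N_67(6) = (1/6) Σ_{d|6} μ(6/d) · 67^d = (1/6)(μ(6)·67^1 + μ(3)·67^2 + μ(2)·67^3 + μ(1)·67^6) = 90458076984/6 = 15076346164.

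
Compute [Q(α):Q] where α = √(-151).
[Q(α):Q] = 2

[Q(α):Q] equals the degree of the minimal polynomial of α. Here α^2 = -151 and x^2 + 151 is irreducible (d = -151 is squarefree, ≠ 1, hence not a square), so deg(m_α) = 2. Thus [Q(α):Q] = 2.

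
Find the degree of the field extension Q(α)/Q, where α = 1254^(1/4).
[Q(α):Q] = 4

α is a root of x^4 - 1254. By Eisenstein's criterion at the prime p = 2 (which divides the constant term 1254 but p^2 = 4 does not, since 1254 is squarefree), x^4 - 1254 is irreducible over Q. Hence [Q(α):Q] = 4.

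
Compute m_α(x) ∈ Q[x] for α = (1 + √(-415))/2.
m_α(x) = x^2 - x + 104

From 2α - 1 = √(-415), squaring gives (2α - 1)^2 = -415, i.e. 4α^2 - 4α + 1 = -415, so α^2 - α + (1 + 415)/4 = 0. Since -415 ≡ 1 (mod 4), (1 + 415)/4 = 104 ∈ Z. The polynomial x^2 - x + 104 has discriminant 1 - 4·(104) = -415, which is not a perfect square in Q (d = -415 is squarefree and ≠ 1), so x^2 - x + 104 is irreducible over Q. It is the minimal polynomial of α.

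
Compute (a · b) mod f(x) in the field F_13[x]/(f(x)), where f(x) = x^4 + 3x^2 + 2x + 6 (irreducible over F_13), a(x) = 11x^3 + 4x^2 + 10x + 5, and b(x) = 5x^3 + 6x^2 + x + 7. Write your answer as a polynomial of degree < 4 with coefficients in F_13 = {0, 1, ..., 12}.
a · b ≡ 6x^3 + x^2 + 5x + 8 (mod f(x))

Multiply in F_13[x]: a(x)·b(x) = (11x^3 + 4x^2 + 10x + 5)·(5x^3 + 6x^2 + x + 7) = 3x^6 + 8x^5 + 7x^4 + 10x^3 + 3x^2 + 10x + 9. This has degree ≥ 4, so divide by f(x) over F_13: 3x^6 + 8x^5 + 7x^4 + 10x^3 + 3x^2 + 10x + 9 = (3x^2 + 8x + 11)·(x^4 + 3x^2 + 2x + 6) + (6x^3 + x^2 + 5x + 8). Hence a·b ≡ 6x^3 + x^2 + 5x + 8 (mod f). (F_13[x]/(f) is a field with 13^4 = 28561 elements since f is irreducible of degree 4.)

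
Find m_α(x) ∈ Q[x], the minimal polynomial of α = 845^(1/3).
m_α(x) = x^3 - 845

α satisfies α^3 = 845, so x^3 - 845 annihilates α. By the rational root test, a rational root p/q (in lowest terms) of x^3 - 845 would satisfy p^3 = 845 q^3, forcing q = 1 and p^3 = 845; but 845 is not a perfect cube, contradiction. A monic cubic over Q with no rational root is irreducible (any nontrivial factorization would include a linear factor). Hence x^3 - 845 is the minimal polynomial of α, and in particular [Q(α):Q] = 3.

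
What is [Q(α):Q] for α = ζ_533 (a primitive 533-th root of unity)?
[Q(α):Q] = 480

The minimal polynomial of ζ_533 over Q is the 533-th cyclotomic polynomial Φ_533(x), which is irreducible over Q and has degree φ(533) = 480. Hence [Q(α):Q] = φ(533) = 480.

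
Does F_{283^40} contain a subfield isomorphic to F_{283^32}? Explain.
No: F_{283^32} is not a subfield of F_{283^40}

F_{p^m} embeds in F_{p^n} iff m | n. Here 32 ∤ 40 (since 40 = 1·32 + 8 with remainder 8 ≠ 0), so F_{283^32} is not a subfield of F_{283^40}. Equivalently: if it were, the tower law would give 32 = [F_{283^32}:F_283] dividing [F_{283^40}:F_283] = 40, contradiction.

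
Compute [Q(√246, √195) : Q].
[Q(√246, √195) : Q] = 4

[Q(√246):Q] = 2 (min poly x^2 - 246, irreducible since 246 is squarefree > 1). For the top step, suppose √195 ∈ Q(√246), say √195 = c + d√246 with c, d ∈ Q. Squaring: 195 = c^2 + 246d^2 + 2cd√246. Since √246 ∉ Q this forces 2cd = 0. If d = 0 then √195 = c ∈ Q, contradicting 195 squarefree > 1. If c = 0 then 195 = 246d^2, so 246·195 = (246d)^2 is a perfect square in Q — but 246·195 = 47970 is not a perfect square (since 246 and 195 are distinct squarefree integers). Contradiction. Hence √195 ∉ Q(√246), so x^2 - 195 stays irreducible over Q(√246) and [Q(√246, √195) : Q(√246)] = 2. By the tower law, [Q(√246, √195) : Q] = 2 · 2 = 4.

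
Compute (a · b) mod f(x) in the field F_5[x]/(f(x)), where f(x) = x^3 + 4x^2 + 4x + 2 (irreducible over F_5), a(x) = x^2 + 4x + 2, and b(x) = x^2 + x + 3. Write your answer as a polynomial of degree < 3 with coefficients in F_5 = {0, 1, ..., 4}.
a · b ≡ x^2 + 3x + 4 (mod f(x))

Multiply in F_5[x]: a(x)·b(x) = (x^2 + 4x + 2)·(x^2 + x + 3) = x^4 + 4x^2 + 4x + 1. This has degree ≥ 3, so divide by f(x) over F_5: x^4 + 4x^2 + 4x + 1 = (x + 1)·(x^3 + 4x^2 + 4x + 2) + (x^2 + 3x + 4). Hence a·b ≡ x^2 + 3x + 4 (mod f). (F_5[x]/(f) is a field with 5^3 = 125 elements since f is irreducible of degree 3.)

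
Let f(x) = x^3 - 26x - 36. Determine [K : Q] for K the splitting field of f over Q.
[K : Q] = 6

By the rational root test, any rational root of the monic integer polynomial f(x) = x^3 - 26x - 36 must be an integer dividing the constant term -36, i.e. one of ±{1, 2, 3, 4, 6, 9, 12, 18, 36}. Evaluating: f(1) = -61, f(-1) = -11, f(2) = -80, f(-2) = 8, f(3) = -87, f(-3) = 15, f(4) = -76, f(-4) = 4, f(6) = 24, f(-6) = -96, f(9) = 459, f(-9) = -531, f(12) = 1380, f(-12) = -1452, f(18) = 5328, f(-18) = -5400, f(36) = 45684, f(-36) = -45756; none is 0, so f has no rational root and is therefore irreducible over Q (a cubic with no linear factor over a field is irreducible). For an irreducible cubic, the Galois group is A_3 or S_3 according as the discriminant disc(f) = -4a^3 - 27b^2 = -4·(-26)^3 - 27·(-36)^2 = 35312 is or is not a square in Q. Here disc(f) = 35312 is not a perfect square in Q, so the Galois group of f over Q is not contained in A_3 and must be all of S_3. The splitting field has degree |S_3| = 6 over Q, so [K : Q] = 6.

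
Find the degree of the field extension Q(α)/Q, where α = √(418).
[Q(α):Q] = 2

[Q(α):Q] equals the degree of the minimal polynomial of α. Here α^2 = 418 and x^2 - 418 is irreducible (d = 418 is squarefree, ≠ 1, hence not a square), so deg(m_α) = 2. Thus [Q(α):Q] = 2.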